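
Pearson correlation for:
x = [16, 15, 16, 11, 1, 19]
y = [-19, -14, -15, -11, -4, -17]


n=6, Σx=78, Σy=-80, Σxy=-1202, Σx²=1220, Σy²=1208
r = (6×(-1202) - 78×(-80))/√((6×1220 - 78²)(6×1208 - (-80)²))
= -972/√(1236×848) = -972/√1048128 ≈ -972/1023.7812 ≈ -0.9494

r ≈ -0.9494


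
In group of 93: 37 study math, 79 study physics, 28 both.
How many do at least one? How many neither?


|A∪B| = 37+79-28 = 88
Neither = 93-88 = 5

At least one: 88; Neither: 5


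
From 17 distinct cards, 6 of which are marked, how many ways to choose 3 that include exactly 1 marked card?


Choose 1 of the 6 marked cards and 2 of the other 11 cards:
C(6,1)×C(11,2) = 6×55 = 330

330


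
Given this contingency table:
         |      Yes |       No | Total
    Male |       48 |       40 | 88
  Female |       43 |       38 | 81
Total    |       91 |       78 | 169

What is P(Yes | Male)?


P(Yes | Male) = 48/(48+40) = 48/88 = 6/11

P(Yes|Male) = 6/11 ≈ 54.55%


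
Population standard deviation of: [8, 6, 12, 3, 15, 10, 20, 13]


Mean = 87/8
  (8-87/8)²=529/64
  (6-87/8)²=1521/64
  (12-87/8)²=81/64
  (3-87/8)²=3969/64
  (15-87/8)²=1089/64
  (10-87/8)²=49/64
  (20-87/8)²=5329/64
  (13-87/8)²=289/64
Σ(x-μ)² = 1607/8
σ² = (1607/8)/8 = 1607/64

σ = √(1607/64) ≈ 5.0109


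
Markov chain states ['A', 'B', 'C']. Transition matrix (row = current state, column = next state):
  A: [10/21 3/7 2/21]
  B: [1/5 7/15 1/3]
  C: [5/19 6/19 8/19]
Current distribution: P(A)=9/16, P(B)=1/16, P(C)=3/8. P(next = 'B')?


P(next=B) = Σᵢ P(now=i)×P(i→B)
= 9/16×3/7 + 1/16×7/15 + 3/8×6/19
= 27/112 + 7/240 + 9/76 = 6203/15960

P = 6203/15960 ≈ 0.3887


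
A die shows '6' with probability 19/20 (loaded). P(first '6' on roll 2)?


Geometric: P(X=2) = (1-p)^(k-1)×p = (1/20)^1×19/20 = 19/400

P(X=2) = 19/400 ≈ 4.75%


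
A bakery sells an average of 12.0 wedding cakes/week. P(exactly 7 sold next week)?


Poisson(λ=12.0): P(X=7) = e^(-λ)×λ^k/k!
= e^(-12.0) × 12.0^7 / 7!
≈ 6.144212353e-06 × 35831808 / 5040 ≈ 0.043682

P(X=7) ≈ 0.043682 ≈ 4.37%


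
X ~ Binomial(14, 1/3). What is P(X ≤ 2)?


P(X ≤ 2) = Σ P(X=i) for i=0..2
P(X=0) = 16384/4782969
P(X=1) = 114688/4782969
P(X=2) = 372736/4782969
Sum = 167936/1594323

P(X ≤ 2) = 167936/1594323 ≈ 10.53%


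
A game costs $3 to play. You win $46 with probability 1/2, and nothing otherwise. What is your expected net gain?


E[gain] = (46-3)×1/2 + (-3)×1/2
= 43/2 - 3/2 = 20

Expected net gain = $20 ≈ $20.00


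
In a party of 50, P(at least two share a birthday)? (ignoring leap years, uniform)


P(all different) = Π(365-i)/365 for i=0..49
= 0.029626
P(match) = 1 - 0.029626 = 0.970374

P ≈ 0.9704 ≈ 97.04%


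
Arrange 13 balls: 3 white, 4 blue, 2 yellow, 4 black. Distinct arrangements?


13!/(3!×4!×2!×4!) = 900900

900900


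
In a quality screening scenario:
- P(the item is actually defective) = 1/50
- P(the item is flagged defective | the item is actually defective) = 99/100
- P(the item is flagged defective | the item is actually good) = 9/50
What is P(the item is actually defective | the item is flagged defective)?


Using Bayes' theorem:
P(A|B) = P(B|A)·P(A) / P(B)

P(the item is flagged defective) = 99/100 × 1/50 + 9/50 × 49/50
= 99/5000 + 441/2500 = 981/5000

P(the item is actually defective|the item is flagged defective) = (99/5000) / (981/5000) = 11/109

P(the item is actually defective|the item is flagged defective) = 11/109 ≈ 10.09%


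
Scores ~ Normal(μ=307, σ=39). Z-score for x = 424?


z = (x - μ)/σ = (424 - 307)/39 = 3.0

z = 3.0


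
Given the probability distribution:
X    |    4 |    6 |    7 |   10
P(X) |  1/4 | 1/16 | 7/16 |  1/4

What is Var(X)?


E[X] = 111/16
E[X²] = 843/16
Var(X) = E[X²] - (E[X])² = 843/16 - 12321/256 = 1167/256

Var(X) = 1167/256 ≈ 4.5586


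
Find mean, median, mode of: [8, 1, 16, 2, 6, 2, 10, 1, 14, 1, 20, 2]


Sorted: [1, 1, 1, 2, 2, 2, 6, 8, 10, 14, 16, 20]
Mean = 83/12
Median = 4
Freq: {8: 1, 1: 3, 16: 1, 2: 3, 6: 1, 10: 1, 14: 1, 20: 1}
Mode: [1, 2]

Mean=83/12, Median=4, Mode=[1, 2]


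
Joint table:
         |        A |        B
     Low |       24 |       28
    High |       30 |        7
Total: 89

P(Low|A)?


P(Low|A) = 24/(24+30) = 24/54 = 4/9

P = 4/9 ≈ 44.44%


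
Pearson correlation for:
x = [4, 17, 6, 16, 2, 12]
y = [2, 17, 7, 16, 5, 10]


n=6, Σx=57, Σy=57, Σxy=725, Σx²=745, Σy²=723
r = (6×725 - 57×57)/√((6×745 - 57²)(6×723 - 57²))
= 1101/√(1221×1089) = 1101/√1329669 ≈ 1101/1153.1127 ≈ 0.9548

r ≈ 0.9548


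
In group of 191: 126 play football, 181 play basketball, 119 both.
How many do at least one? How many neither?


|A∪B| = 126+181-119 = 188
Neither = 191-188 = 3

At least one: 188; Neither: 3


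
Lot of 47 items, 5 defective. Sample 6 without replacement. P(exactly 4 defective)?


Hypergeometric: C(5,4)×C(42,2)/C(47,6)
= 5×861/10737573 = 205/511313

P(X=4) = 205/511313 ≈ 0.04%


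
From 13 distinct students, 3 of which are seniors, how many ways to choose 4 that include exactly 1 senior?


Choose 1 of the 3 seniors and 3 of the other 10 students:
C(3,1)×C(10,3) = 3×120 = 360

360


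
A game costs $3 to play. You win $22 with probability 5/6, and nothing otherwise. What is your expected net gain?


E[gain] = (22-3)×5/6 + (-3)×1/6
= 95/6 - 1/2 = 46/3

Expected net gain = $46/3 ≈ $15.33


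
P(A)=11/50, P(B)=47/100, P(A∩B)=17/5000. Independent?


P(A)×P(B) = 517/5000
P(A∩B) = 17/5000
Not equal → NOT independent

No, not independent


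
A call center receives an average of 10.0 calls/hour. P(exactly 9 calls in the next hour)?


Poisson(λ=10.0): P(X=9) = e^(-λ)×λ^k/k!
= e^(-10.0) × 10.0^9 / 9!
≈ 4.539992976e-05 × 1000000000 / 362880 ≈ 0.125110

P(X=9) ≈ 0.125110 ≈ 12.51%


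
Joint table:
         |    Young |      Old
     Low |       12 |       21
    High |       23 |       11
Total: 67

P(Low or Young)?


P(Low∨Young) = P(Low) + P(Young) - P(Low∧Young)
= (33 + 35 - 12)/67 = 56/67

P = 56/67 ≈ 83.58%


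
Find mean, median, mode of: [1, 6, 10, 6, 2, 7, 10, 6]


Sorted: [1, 2, 6, 6, 6, 7, 10, 10]
Mean = 48/8 = 6
Median = 6
Freq: {1: 1, 6: 3, 10: 2, 2: 1, 7: 1}
Mode: [6]

Mean=6, Median=6, Mode=6


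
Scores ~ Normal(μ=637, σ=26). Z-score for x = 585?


z = (x - μ)/σ = (585 - 637)/26 = -2.0

z = -2.0


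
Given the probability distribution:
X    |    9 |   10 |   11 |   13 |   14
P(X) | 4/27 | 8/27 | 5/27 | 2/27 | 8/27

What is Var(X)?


E[X] = 103/9
E[X²] = 3635/27
Var(X) = E[X²] - (E[X])² = 3635/27 - 10609/81 = 296/81

Var(X) = 296/81 ≈ 3.6543


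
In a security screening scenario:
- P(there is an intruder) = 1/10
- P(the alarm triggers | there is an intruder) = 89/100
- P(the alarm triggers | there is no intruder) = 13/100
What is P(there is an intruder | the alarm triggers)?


Using Bayes' theorem:
P(A|B) = P(B|A)·P(A) / P(B)

P(the alarm triggers) = 89/100 × 1/10 + 13/100 × 9/10
= 89/1000 + 117/1000 = 103/500

P(there is an intruder|the alarm triggers) = (89/1000) / (103/500) = 89/206

P(there is an intruder|the alarm triggers) = 89/206 ≈ 43.20%


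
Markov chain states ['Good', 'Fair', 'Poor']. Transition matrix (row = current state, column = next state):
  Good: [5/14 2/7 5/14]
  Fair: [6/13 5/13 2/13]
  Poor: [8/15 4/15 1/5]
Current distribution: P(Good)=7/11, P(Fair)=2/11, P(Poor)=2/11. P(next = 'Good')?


P(next=Good) = Σᵢ P(now=i)×P(i→Good)
= 7/11×5/14 + 2/11×6/13 + 2/11×8/15
= 5/22 + 12/143 + 16/165 = 1751/4290

P = 1751/4290 ≈ 0.4082


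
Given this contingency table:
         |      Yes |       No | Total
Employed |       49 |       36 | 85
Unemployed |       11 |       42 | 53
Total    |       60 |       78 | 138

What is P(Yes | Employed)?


P(Yes | Employed) = 49/(49+36) = 49/85

P(Yes|Employed) = 49/85 ≈ 57.65%


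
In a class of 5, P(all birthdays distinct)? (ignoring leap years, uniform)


P(all different) = Π(365-i)/365 for i=0..4
= (365/365)×(364/365)×...×(361/365)
= 0.972864

P ≈ 0.9729 ≈ 97.29%


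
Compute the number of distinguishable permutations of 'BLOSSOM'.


Letters: 7, freq: {'B': 1, 'L': 1, 'O': 2, 'S': 2, 'M': 1}
7!/(1!×1!×2!×2!×1!) = 5040/4 = 1260

1260


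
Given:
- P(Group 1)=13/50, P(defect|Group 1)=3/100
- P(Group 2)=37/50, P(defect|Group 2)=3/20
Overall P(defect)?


P(B) = Σ P(B|Aᵢ)×P(Aᵢ)
  3/100×13/50 = 39/5000
  3/20×37/50 = 111/1000
Sum = 297/2500

P(defect) = 297/2500 ≈ 11.88%


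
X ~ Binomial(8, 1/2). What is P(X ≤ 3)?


P(X ≤ 3) = Σ P(X=i) for i=0..3
P(X=0) = 1/256
P(X=1) = 1/32
P(X=2) = 7/64
P(X=3) = 7/32
Sum = 93/256

P(X ≤ 3) = 93/256 ≈ 36.33%


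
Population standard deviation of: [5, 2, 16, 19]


Mean = 42/4 = 21/2
  (5-21/2)²=121/4
  (2-21/2)²=289/4
  (16-21/2)²=121/4
  (19-21/2)²=289/4
Σ(x-μ)² = 205
σ² = 205/4

σ = √(205/4) ≈ 7.1589


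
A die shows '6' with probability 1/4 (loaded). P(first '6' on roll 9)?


Geometric: P(X=9) = (1-p)^(k-1)×p = (3/4)^8×1/4 = 6561/262144

P(X=9) = 6561/262144 ≈ 2.50%


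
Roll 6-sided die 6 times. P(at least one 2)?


P(no 2)^6 = (5/6)^6 = 15625/46656
P(≥1) = 1 - 15625/46656 = 31031/46656

P = 31031/46656 ≈ 66.51%


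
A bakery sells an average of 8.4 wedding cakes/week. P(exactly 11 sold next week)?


Poisson(λ=8.4): P(X=11) = e^(-λ)×λ^k/k!
= e^(-8.4) × 8.4^11 / 11!
≈ 0.0002248673242 × 14691703216.3 / 39916800 ≈ 0.082764

P(X=11) ≈ 0.082764 ≈ 8.28%


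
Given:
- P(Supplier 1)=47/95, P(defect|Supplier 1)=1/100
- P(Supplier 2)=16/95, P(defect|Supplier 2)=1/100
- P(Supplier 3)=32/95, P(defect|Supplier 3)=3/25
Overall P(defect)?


P(B) = Σ P(B|Aᵢ)×P(Aᵢ)
  1/100×47/95 = 47/9500
  1/100×16/95 = 4/2375
  3/25×32/95 = 96/2375
Sum = 447/9500

P(defect) = 447/9500 ≈ 4.71%


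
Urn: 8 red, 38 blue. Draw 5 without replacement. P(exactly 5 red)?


Hypergeometric: C(8,5)×C(38,0)/C(46,5)
= 56×1/1370754 = 4/97911

P(X=5) = 4/97911 ≈ 0.00%


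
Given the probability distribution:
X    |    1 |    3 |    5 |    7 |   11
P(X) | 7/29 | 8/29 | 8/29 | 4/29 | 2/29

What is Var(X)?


E[X] = 121/29
E[X²] = 717/29
Var(X) = E[X²] - (E[X])² = 717/29 - 14641/841 = 6152/841

Var(X) = 6152/841 ≈ 7.3151


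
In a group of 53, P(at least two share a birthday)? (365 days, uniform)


P(all different) = Π(365-i)/365 for i=0..52
= 0.018862
P(match) = 1 - 0.018862 = 0.981138

P ≈ 0.9811 ≈ 98.11%


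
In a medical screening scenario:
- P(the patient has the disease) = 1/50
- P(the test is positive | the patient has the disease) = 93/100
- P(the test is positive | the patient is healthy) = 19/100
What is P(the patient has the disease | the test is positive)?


Using Bayes' theorem:
P(A|B) = P(B|A)·P(A) / P(B)

P(the test is positive) = 93/100 × 1/50 + 19/100 × 49/50
= 93/5000 + 931/5000 = 128/625

P(the patient has the disease|the test is positive) = (93/5000) / (128/625) = 93/1024

P(the patient has the disease|the test is positive) = 93/1024 ≈ 9.08%


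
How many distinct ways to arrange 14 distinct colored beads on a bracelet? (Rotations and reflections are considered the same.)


Free circular arrangements: rotations and reflections both identified.
(n-1)!/2 = 13!/2 = 6227020800/2 = 3113510400

3113510400


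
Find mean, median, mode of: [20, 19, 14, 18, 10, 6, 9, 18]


Sorted: [6, 9, 10, 14, 18, 18, 19, 20]
Mean = 114/8 = 57/4
Median = 16
Freq: {20: 1, 19: 1, 14: 1, 18: 2, 10: 1, 6: 1, 9: 1}
Mode: [18]

Mean=57/4, Median=16, Mode=18


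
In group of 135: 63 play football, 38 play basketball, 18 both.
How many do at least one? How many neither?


|A∪B| = 63+38-18 = 83
Neither = 135-83 = 52

At least one: 83; Neither: 52


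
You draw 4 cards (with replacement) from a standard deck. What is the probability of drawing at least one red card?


P(not a red card) = 26/52 = 1/2
P(none in 4 draws) = (1/2)^4 = 1/16
P(≥1 red card) = 1 - 1/16 = 15/16

P = 15/16 ≈ 93.75%


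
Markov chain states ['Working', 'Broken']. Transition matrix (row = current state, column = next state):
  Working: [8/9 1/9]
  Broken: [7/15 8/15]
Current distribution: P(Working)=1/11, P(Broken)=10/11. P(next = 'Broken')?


P(next=Broken) = Σᵢ P(now=i)×P(i→Broken)
= 1/11×1/9 + 10/11×8/15
= 1/99 + 16/33 = 49/99

P = 49/99 ≈ 0.4949


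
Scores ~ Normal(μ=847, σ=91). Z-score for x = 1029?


z = (x - μ)/σ = (1029 - 847)/91 = 2.0

z = 2.0


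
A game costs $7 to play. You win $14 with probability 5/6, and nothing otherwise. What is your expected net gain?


E[gain] = (14-7)×5/6 + (-7)×1/6
= 35/6 - 7/6 = 14/3

Expected net gain = $14/3 ≈ $4.67


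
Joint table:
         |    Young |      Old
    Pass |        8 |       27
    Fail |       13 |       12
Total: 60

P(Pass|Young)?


P(Pass|Young) = 8/(8+13) = 8/21

P = 8/21 ≈ 38.10%


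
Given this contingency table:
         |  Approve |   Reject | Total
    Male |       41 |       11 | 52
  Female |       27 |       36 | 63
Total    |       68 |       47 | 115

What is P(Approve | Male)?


P(Approve | Male) = 41/(41+11) = 41/52

P(Approve|Male) = 41/52 ≈ 78.85%


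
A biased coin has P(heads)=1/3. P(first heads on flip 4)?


Geometric: P(X=4) = (1-p)^(k-1)×p = (2/3)^3×1/3 = 8/81

P(X=4) = 8/81 ≈ 9.88%


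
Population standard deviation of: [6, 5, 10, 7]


Mean = 28/4 = 7
  (6-7)²=1
  (5-7)²=4
  (10-7)²=9
  (7-7)²=0
Σ(x-μ)² = 14
σ² = 14/4 = 7/2

σ = √(7/2) ≈ 1.8708


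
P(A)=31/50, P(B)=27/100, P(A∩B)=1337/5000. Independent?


P(A)×P(B) = 837/5000
P(A∩B) = 1337/5000
Not equal → NOT independent

No, not independent


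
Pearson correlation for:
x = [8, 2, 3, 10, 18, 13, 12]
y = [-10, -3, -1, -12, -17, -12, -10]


n=7, Σx=66, Σy=-65, Σxy=-791, Σx²=814, Σy²=787
r = (7×(-791) - 66×(-65))/√((7×814 - 66²)(7×787 - (-65)²))
= -1247/√(1342×1284) = -1247/√1723128 ≈ -1247/1312.6797 ≈ -0.9500

r ≈ -0.9500


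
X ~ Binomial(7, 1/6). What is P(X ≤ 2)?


P(X ≤ 2) = Σ P(X=i) for i=0..2
P(X=0) = 78125/279936
P(X=1) = 109375/279936
P(X=2) = 21875/93312
Sum = 3125/3456

P(X ≤ 2) = 3125/3456 ≈ 90.42%


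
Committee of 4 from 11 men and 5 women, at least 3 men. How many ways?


Count by #men:
  3M,1W: C(11,3)×C(5,1)=825
  4M,0W: C(11,4)×C(5,0)=330
Total = 1155

1155


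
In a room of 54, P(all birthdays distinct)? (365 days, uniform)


P(all different) = Π(365-i)/365 for i=0..53
= (365/365)×(364/365)×...×(312/365)
= 0.016123

P ≈ 0.0161 ≈ 1.61%


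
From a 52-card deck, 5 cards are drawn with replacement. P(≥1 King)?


P(not a King) = 48/52 = 12/13
P(none in 5 draws) = (12/13)^5 = 248832/371293
P(≥1 King) = 1 - 248832/371293 = 122461/371293

P = 122461/371293 ≈ 32.98%


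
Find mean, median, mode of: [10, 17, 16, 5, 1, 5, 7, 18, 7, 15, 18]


Sorted: [1, 5, 5, 7, 7, 10, 15, 16, 17, 18, 18]
Mean = 119/11
Median = 10
Freq: {10: 1, 17: 1, 16: 1, 5: 2, 1: 1, 7: 2, 18: 2, 15: 1}
Mode: [5, 7, 18]

Mean=119/11, Median=10, Mode=[5, 7, 18]


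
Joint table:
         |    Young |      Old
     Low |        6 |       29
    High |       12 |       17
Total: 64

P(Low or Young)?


P(Low∨Young) = P(Low) + P(Young) - P(Low∧Young)
= (35 + 18 - 6)/64 = 47/64

P = 47/64 ≈ 73.44%


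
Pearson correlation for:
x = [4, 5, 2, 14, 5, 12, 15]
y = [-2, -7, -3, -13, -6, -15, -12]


n=7, Σx=57, Σy=-58, Σxy=-621, Σx²=635, Σy²=636
r = (7×(-621) - 57×(-58))/√((7×635 - 57²)(7×636 - (-58)²))
= -1041/√(1196×1088) = -1041/√1301248 ≈ -1041/1140.7226 ≈ -0.9126

r ≈ -0.9126


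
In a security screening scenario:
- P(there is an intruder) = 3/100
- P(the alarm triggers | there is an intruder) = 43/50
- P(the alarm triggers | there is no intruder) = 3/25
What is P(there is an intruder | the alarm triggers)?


Using Bayes' theorem:
P(A|B) = P(B|A)·P(A) / P(B)

P(the alarm triggers) = 43/50 × 3/100 + 3/25 × 97/100
= 129/5000 + 291/2500 = 711/5000

P(there is an intruder|the alarm triggers) = (129/5000) / (711/5000) = 43/237

P(there is an intruder|the alarm triggers) = 43/237 ≈ 18.14%


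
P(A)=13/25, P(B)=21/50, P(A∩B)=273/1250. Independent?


P(A)×P(B) = 273/1250
P(A∩B) = 273/1250
Equal ✓ → Independent

Yes, independent


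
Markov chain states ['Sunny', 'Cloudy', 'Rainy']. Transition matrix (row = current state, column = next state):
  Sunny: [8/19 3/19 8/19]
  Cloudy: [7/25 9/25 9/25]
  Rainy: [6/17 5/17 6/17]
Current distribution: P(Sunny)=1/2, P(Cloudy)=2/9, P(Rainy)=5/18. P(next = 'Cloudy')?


P(next=Cloudy) = Σᵢ P(now=i)×P(i→Cloudy)
= 1/2×3/19 + 2/9×9/25 + 5/18×5/17
= 3/38 + 2/25 + 25/306 = 17489/72675

P = 17489/72675 ≈ 0.2406


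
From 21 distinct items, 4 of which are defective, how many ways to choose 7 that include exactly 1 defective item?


Choose 1 of the 4 defective items and 6 of the other 17 items:
C(4,1)×C(17,6) = 4×12376 = 49504

49504


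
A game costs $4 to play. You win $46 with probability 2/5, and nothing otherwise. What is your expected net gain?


E[gain] = (46-4)×2/5 + (-4)×3/5
= 84/5 - 12/5 = 72/5

Expected net gain = $72/5 ≈ $14.40


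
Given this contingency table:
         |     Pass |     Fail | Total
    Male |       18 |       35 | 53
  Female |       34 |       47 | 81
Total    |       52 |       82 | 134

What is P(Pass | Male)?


P(Pass | Male) = 18/(18+35) = 18/53

P(Pass|Male) = 18/53 ≈ 33.96%


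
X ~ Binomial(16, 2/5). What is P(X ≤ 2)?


P(X ≤ 2) = Σ P(X=i) for i=0..2
P(X=0) = 43046721/152587890625
P(X=1) = 459165024/152587890625
P(X=2) = 459165024/30517578125
Sum = 559607373/30517578125

P(X ≤ 2) = 559607373/30517578125 ≈ 1.83%


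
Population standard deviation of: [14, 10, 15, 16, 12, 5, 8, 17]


Mean = 97/8
  (14-97/8)²=225/64
  (10-97/8)²=289/64
  (15-97/8)²=529/64
  (16-97/8)²=961/64
  (12-97/8)²=1/64
  (5-97/8)²=3249/64
  (8-97/8)²=1089/64
  (17-97/8)²=1521/64
Σ(x-μ)² = 983/8
σ² = (983/8)/8 = 983/64

σ = √(983/64) ≈ 3.9191


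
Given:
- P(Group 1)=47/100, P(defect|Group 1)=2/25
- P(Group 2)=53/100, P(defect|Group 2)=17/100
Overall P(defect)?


P(B) = Σ P(B|Aᵢ)×P(Aᵢ)
  2/25×47/100 = 47/1250
  17/100×53/100 = 901/10000
Sum = 1277/10000

P(defect) = 1277/10000 ≈ 12.77%


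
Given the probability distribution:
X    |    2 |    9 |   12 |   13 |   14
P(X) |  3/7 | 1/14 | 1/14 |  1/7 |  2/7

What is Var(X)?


E[X] = 115/14
E[X²] = 1371/14
Var(X) = E[X²] - (E[X])² = 1371/14 - 13225/196 = 5969/196

Var(X) = 5969/196 ≈ 30.4541


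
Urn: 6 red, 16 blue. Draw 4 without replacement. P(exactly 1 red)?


Hypergeometric: C(6,1)×C(16,3)/C(22,4)
= 6×560/7315 = 96/209

P(X=1) = 96/209 ≈ 45.93%


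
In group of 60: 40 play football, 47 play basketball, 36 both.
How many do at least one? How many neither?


|A∪B| = 40+47-36 = 51
Neither = 60-51 = 9

At least one: 51; Neither: 9


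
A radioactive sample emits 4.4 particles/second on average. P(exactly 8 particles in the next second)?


Poisson(λ=4.4): P(X=8) = e^(-λ)×λ^k/k!
= e^(-4.4) × 4.4^8 / 8!
≈ 0.0122773399 × 140482.236252 / 40320 ≈ 0.042776

P(X=8) ≈ 0.042776 ≈ 4.28%


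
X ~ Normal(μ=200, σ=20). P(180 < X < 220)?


z₁=(180-200)/20=-1.0, z₂=(220-200)/20=1.0
P = Φ(1.0) - Φ(-1.0) = 0.841345 - 0.158655 = 0.682690 ≈ 0.6827

P(180 < X < 220) ≈ 0.6827


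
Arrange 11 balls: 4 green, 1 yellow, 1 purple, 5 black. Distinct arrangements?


11!/(4!×1!×1!×5!) = 13860

13860


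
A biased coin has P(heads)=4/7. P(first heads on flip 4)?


Geometric: P(X=4) = (1-p)^(k-1)×p = (3/7)^3×4/7 = 108/2401

P(X=4) = 108/2401 ≈ 4.50%


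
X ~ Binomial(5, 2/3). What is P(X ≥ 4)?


P(X ≥ 4) = Σ P(X=i) for i=4..5
P(X=4) = 80/243
P(X=5) = 32/243
Sum = 112/243

P(X ≥ 4) = 112/243 ≈ 46.09%


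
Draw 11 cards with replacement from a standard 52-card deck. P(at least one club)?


P(not a club) = 39/52 = 3/4
P(none in 11 draws) = (3/4)^11 = 177147/4194304
P(≥1 club) = 1 - 177147/4194304 = 4017157/4194304

P = 4017157/4194304 ≈ 95.78%


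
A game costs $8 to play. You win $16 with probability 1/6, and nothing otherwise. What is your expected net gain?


E[gain] = (16-8)×1/6 + (-8)×5/6
= 4/3 - 20/3 = -16/3

Expected net gain = $-16/3 ≈ $-5.33


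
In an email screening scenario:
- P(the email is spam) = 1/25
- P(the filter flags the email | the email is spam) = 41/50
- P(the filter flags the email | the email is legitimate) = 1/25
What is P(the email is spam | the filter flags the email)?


Using Bayes' theorem:
P(A|B) = P(B|A)·P(A) / P(B)

P(the filter flags the email) = 41/50 × 1/25 + 1/25 × 24/25
= 41/1250 + 24/625 = 89/1250

P(the email is spam|the filter flags the email) = (41/1250) / (89/1250) = 41/89

P(the email is spam|the filter flags the email) = 41/89 ≈ 46.07%


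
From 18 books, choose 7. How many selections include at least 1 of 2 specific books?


Complement: C(18,7) - C(16,7) = 31824 - 11440 = 20384

20384


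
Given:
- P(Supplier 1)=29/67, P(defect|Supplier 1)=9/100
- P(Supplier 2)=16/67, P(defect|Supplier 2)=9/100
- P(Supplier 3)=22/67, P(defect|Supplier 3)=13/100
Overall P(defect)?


P(B) = Σ P(B|Aᵢ)×P(Aᵢ)
  9/100×29/67 = 261/6700
  9/100×16/67 = 36/1675
  13/100×22/67 = 143/3350
Sum = 691/6700

P(defect) = 691/6700 ≈ 10.31%


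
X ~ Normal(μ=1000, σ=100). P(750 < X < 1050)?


z₁=(750-1000)/100=-2.5, z₂=(1050-1000)/100=0.5
P = Φ(0.5) - Φ(-2.5) = 0.691462 - 0.006210 = 0.685252 ≈ 0.6853

P(750 < X < 1050) ≈ 0.6853


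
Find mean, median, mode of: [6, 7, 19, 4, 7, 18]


Sorted: [4, 6, 7, 7, 18, 19]
Mean = 61/6
Median = 7
Freq: {6: 1, 7: 2, 19: 1, 4: 1, 18: 1}
Mode: [7]

Mean=61/6, Median=7, Mode=7


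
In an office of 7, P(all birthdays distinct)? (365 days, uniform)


P(all different) = Π(365-i)/365 for i=0..6
= (365/365)×(364/365)×...×(359/365)
= 0.943764

P ≈ 0.9438 ≈ 94.38%


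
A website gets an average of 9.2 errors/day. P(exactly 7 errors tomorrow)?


Poisson(λ=9.2): P(X=7) = e^(-λ)×λ^k/k!
= e^(-9.2) × 9.2^7 / 7!
≈ 0.0001010394018 × 5578466.01236 / 5040 ≈ 0.111834

P(X=7) ≈ 0.111834 ≈ 11.18%


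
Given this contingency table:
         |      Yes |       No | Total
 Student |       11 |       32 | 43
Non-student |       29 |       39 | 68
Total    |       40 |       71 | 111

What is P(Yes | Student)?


P(Yes | Student) = 11/(11+32) = 11/43

P(Yes|Student) = 11/43 ≈ 25.58%


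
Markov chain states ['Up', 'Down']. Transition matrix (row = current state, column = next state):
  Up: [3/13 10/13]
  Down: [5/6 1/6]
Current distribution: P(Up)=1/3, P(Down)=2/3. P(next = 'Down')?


P(next=Down) = Σᵢ P(now=i)×P(i→Down)
= 1/3×10/13 + 2/3×1/6
= 10/39 + 1/9 = 43/117

P = 43/117 ≈ 0.3675


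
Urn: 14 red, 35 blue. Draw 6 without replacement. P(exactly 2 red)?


Hypergeometric: C(14,2)×C(35,4)/C(49,6)
= 91×52360/13983816 = 1105/3243

P(X=2) = 1105/3243 ≈ 34.07%


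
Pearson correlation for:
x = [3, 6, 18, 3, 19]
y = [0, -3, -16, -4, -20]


n=5, Σx=49, Σy=-43, Σxy=-698, Σx²=739, Σy²=681
r = (5×(-698) - 49×(-43))/√((5×739 - 49²)(5×681 - (-43)²))
= -1383/√(1294×1556) = -1383/√2013464 ≈ -1383/1418.9658 ≈ -0.9747

r ≈ -0.9747


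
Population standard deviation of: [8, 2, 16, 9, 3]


Mean = 38/5
  (8-38/5)²=4/25
  (2-38/5)²=784/25
  (16-38/5)²=1764/25
  (9-38/5)²=49/25
  (3-38/5)²=529/25
Σ(x-μ)² = 626/5
σ² = (626/5)/5 = 626/25

σ = √(626/25) ≈ 5.0040


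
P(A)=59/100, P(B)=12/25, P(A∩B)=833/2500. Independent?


P(A)×P(B) = 177/625
P(A∩B) = 833/2500
Not equal → NOT independent

No, not independent


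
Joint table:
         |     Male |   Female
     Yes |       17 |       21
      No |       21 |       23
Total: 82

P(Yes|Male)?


P(Yes|Male) = 17/(17+21) = 17/38

P = 17/38 ≈ 44.74%


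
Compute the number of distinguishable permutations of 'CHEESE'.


Letters: 6, freq: {'C': 1, 'H': 1, 'E': 3, 'S': 1}
6!/(1!×1!×3!×1!) = 720/6 = 120

120


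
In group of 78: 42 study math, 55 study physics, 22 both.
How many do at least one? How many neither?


|A∪B| = 42+55-22 = 75
Neither = 78-75 = 3

At least one: 75; Neither: 3


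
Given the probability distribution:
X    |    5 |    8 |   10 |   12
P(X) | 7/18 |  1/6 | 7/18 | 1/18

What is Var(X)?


E[X] = 47/6
E[X²] = 1211/18
Var(X) = E[X²] - (E[X])² = 1211/18 - 2209/36 = 71/12

Var(X) = 71/12 ≈ 5.9167


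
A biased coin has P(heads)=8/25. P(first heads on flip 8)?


Geometric: P(X=8) = (1-p)^(k-1)×p = (17/25)^7×8/25 = 3282709384/152587890625

P(X=8) = 3282709384/152587890625 ≈ 2.15%


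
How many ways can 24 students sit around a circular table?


Circular arrangements of 24 distinct objects: fix one position to break rotational symmetry.
(n-1)! = 23! = 25852016738884976640000

25852016738884976640000


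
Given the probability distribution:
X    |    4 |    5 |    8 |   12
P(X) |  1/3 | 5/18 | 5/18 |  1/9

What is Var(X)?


E[X] = 113/18
E[X²] = 829/18
Var(X) = E[X²] - (E[X])² = 829/18 - 12769/324 = 2153/324

Var(X) = 2153/324 ≈ 6.6451


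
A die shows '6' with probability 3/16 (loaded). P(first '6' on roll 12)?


Geometric: P(X=12) = (1-p)^(k-1)×p = (13/16)^11×3/16 = 5376481182111/281474976710656

P(X=12) = 5376481182111/281474976710656 ≈ 1.91%


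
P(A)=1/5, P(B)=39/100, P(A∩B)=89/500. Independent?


P(A)×P(B) = 39/500
P(A∩B) = 89/500
Not equal → NOT independent

No, not independent


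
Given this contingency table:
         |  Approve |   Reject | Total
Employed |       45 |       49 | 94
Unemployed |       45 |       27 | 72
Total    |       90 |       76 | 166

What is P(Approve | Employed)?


P(Approve | Employed) = 45/(45+49) = 45/94

P(Approve|Employed) = 45/94 ≈ 47.87%


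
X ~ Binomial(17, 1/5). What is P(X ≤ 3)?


P(X ≤ 3) = Σ P(X=i) for i=0..3
P(X=0) = 17179869184/762939453125
P(X=1) = 73014444032/762939453125
P(X=2) = 146028888064/762939453125
P(X=3) = 36507222016/152587890625
Sum = 83751862272/152587890625

P(X ≤ 3) = 83751862272/152587890625 ≈ 54.89%


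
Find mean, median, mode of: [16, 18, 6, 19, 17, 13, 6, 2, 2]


Sorted: [2, 2, 6, 6, 13, 16, 17, 18, 19]
Mean = 99/9 = 11
Median = 13
Freq: {16: 1, 18: 1, 6: 2, 19: 1, 17: 1, 13: 1, 2: 2}
Mode: [2, 6]

Mean=11, Median=13, Mode=[2, 6]


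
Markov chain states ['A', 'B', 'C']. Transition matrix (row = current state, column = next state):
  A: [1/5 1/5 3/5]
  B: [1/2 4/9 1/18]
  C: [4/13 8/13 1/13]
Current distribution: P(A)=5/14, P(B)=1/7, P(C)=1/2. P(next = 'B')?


P(next=B) = Σᵢ P(now=i)×P(i→B)
= 5/14×1/5 + 1/7×4/9 + 1/2×8/13
= 1/14 + 4/63 + 4/13 = 725/1638

P = 725/1638 ≈ 0.4426


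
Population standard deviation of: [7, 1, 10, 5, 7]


Mean = 30/5 = 6
  (7-6)²=1
  (1-6)²=25
  (10-6)²=16
  (5-6)²=1
  (7-6)²=1
Σ(x-μ)² = 44
σ² = 44/5

σ = √(44/5) ≈ 2.9665


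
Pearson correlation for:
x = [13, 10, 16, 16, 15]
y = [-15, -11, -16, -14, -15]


n=5, Σx=70, Σy=-71, Σxy=-1010, Σx²=1006, Σy²=1023
r = (5×(-1010) - 70×(-71))/√((5×1006 - 70²)(5×1023 - (-71)²))
= -80/√(130×74) = -80/√9620 ≈ -80/98.0816 ≈ -0.8156

r ≈ -0.8156


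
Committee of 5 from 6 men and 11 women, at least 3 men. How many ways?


Count by #men:
  3M,2W: C(6,3)×C(11,2)=1100
  4M,1W: C(6,4)×C(11,1)=165
  5M,0W: C(6,5)×C(11,0)=6
Total = 1271

1271


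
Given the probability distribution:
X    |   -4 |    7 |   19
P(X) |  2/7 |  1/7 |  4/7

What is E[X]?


E[X] = Σ x·P(X=x)
= (-4)×(2/7) + (7)×(1/7) + (19)×(4/7)
= 75/7

E[X] = 75/7


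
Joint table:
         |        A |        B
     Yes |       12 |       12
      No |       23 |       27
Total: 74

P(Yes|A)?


P(Yes|A) = 12/(12+23) = 12/35

P = 12/35 ≈ 34.29%


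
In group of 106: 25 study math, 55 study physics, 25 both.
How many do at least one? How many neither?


|A∪B| = 25+55-25 = 55
Neither = 106-55 = 51

At least one: 55; Neither: 51


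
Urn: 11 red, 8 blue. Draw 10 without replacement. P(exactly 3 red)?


Hypergeometric: C(11,3)×C(8,7)/C(19,10)
= 165×8/92378 = 60/4199

P(X=3) = 60/4199 ≈ 1.43%


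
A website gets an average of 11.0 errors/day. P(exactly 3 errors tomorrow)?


Poisson(λ=11.0): P(X=3) = e^(-λ)×λ^k/k!
= e^(-11.0) × 11.0^3 / 3!
≈ 1.670170079e-05 × 1331 / 6 ≈ 0.003705

P(X=3) ≈ 0.003705 ≈ 0.37%


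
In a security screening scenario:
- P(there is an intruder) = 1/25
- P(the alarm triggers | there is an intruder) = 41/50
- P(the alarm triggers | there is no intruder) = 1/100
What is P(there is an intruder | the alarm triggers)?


Using Bayes' theorem:
P(A|B) = P(B|A)·P(A) / P(B)

P(the alarm triggers) = 41/50 × 1/25 + 1/100 × 24/25
= 41/1250 + 6/625 = 53/1250

P(there is an intruder|the alarm triggers) = (41/1250) / (53/1250) = 41/53

P(there is an intruder|the alarm triggers) = 41/53 ≈ 77.36%


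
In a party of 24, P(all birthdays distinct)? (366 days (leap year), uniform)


P(all different) = Π(366-i)/366 for i=0..23
= (366/366)×(365/366)×...×(343/366)
= 0.462654

P ≈ 0.4627 ≈ 46.27%


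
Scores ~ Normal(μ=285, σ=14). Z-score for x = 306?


z = (x - μ)/σ = (306 - 285)/14 = 1.5

z = 1.5


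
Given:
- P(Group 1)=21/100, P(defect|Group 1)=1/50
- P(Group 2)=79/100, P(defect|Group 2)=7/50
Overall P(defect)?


P(B) = Σ P(B|Aᵢ)×P(Aᵢ)
  1/50×21/100 = 21/5000
  7/50×79/100 = 553/5000
Sum = 287/2500

P(defect) = 287/2500 ≈ 11.48%


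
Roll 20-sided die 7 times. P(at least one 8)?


P(no 8)^7 = (19/20)^7 = 893871739/1280000000
P(≥1) = 1 - 893871739/1280000000 = 386128261/1280000000

P = 386128261/1280000000 ≈ 30.17%


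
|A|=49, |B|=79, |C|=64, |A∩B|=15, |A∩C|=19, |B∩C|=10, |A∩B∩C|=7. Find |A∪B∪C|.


|A∪B∪C| = 49+79+64-15-19-10+7 = 155

|A∪B∪C| = 155


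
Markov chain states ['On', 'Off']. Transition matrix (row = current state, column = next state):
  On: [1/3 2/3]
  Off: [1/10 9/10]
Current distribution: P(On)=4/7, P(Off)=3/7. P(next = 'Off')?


P(next=Off) = Σᵢ P(now=i)×P(i→Off)
= 4/7×2/3 + 3/7×9/10
= 8/21 + 27/70 = 23/30

P = 23/30 ≈ 0.7667


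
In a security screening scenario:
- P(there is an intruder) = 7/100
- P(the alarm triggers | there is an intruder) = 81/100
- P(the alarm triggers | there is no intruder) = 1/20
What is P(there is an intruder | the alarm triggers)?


Using Bayes' theorem:
P(A|B) = P(B|A)·P(A) / P(B)

P(the alarm triggers) = 81/100 × 7/100 + 1/20 × 93/100
= 567/10000 + 93/2000 = 129/1250

P(there is an intruder|the alarm triggers) = (567/10000) / (129/1250) = 189/344

P(there is an intruder|the alarm triggers) = 189/344 ≈ 54.94%


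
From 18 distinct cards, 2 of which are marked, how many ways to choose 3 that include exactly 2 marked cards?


Choose 2 of the 2 marked cards and 1 of the other 16 cards:
C(2,2)×C(16,1) = 1×16 = 16

16


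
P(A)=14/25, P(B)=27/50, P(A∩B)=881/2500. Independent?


P(A)×P(B) = 189/625
P(A∩B) = 881/2500
Not equal → NOT independent

No, not independent


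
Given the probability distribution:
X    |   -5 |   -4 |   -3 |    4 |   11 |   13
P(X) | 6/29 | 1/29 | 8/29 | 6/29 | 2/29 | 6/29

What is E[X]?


E[X] = Σ x·P(X=x)
= (-5)×(6/29) + (-4)×(1/29) + (-3)×(8/29) + (4)×(6/29) + (11)×(2/29) + (13)×(6/29)
= 66/29

E[X] = 66/29


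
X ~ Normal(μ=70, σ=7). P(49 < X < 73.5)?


z₁=(49-70)/7=-3.0, z₂=(73.5-70)/7=0.5
P = Φ(0.5) - Φ(-3.0) = 0.691462 - 0.001350 = 0.690112 ≈ 0.6901

P(49 < X < 73.5) ≈ 0.6901


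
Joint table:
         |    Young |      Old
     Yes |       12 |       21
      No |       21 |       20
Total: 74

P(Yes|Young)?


P(Yes|Young) = 12/(12+21) = 12/33 = 4/11

P = 4/11 ≈ 36.36%


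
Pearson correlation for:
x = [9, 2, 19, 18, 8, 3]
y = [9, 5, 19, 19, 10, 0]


n=6, Σx=59, Σy=62, Σxy=874, Σx²=843, Σy²=928
r = (6×874 - 59×62)/√((6×843 - 59²)(6×928 - 62²))
= 1586/√(1577×1724) = 1586/√2718748 ≈ 1586/1648.8626 ≈ 0.9619

r ≈ 0.9619


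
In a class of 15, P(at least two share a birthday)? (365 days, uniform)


P(all different) = Π(365-i)/365 for i=0..14
= 0.747099
P(match) = 1 - 0.747099 = 0.252901

P ≈ 0.2529 ≈ 25.29%


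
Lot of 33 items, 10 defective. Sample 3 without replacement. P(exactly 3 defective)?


Hypergeometric: C(10,3)×C(23,0)/C(33,3)
= 120×1/5456 = 15/682

P(X=3) = 15/682 ≈ 2.20%


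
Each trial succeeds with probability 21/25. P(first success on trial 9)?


Geometric: P(X=9) = (1-p)^(k-1)×p = (4/25)^8×21/25 = 1376256/3814697265625

P(X=9) = 1376256/3814697265625 ≈ 0.00%


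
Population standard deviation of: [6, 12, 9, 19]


Mean = 46/4 = 23/2
  (6-23/2)²=121/4
  (12-23/2)²=1/4
  (9-23/2)²=25/4
  (19-23/2)²=225/4
Σ(x-μ)² = 93
σ² = 93/4

σ = √(93/4) ≈ 4.8218


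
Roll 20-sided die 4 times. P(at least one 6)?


P(no 6)^4 = (19/20)^4 = 130321/160000
P(≥1) = 1 - 130321/160000 = 29679/160000

P = 29679/160000 ≈ 18.55%


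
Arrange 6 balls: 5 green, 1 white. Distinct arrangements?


6!/(5!×1!) = 6

6


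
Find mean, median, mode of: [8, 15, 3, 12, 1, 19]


Sorted: [1, 3, 8, 12, 15, 19]
Mean = 58/6 = 29/3
Median = 10
Freq: {8: 1, 15: 1, 3: 1, 12: 1, 1: 1, 19: 1}
Mode: No mode

Mean=29/3, Median=10, Mode=No mode


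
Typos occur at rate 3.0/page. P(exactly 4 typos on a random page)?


Poisson(λ=3.0): P(X=4) = e^(-λ)×λ^k/k!
= e^(-3.0) × 3.0^4 / 4!
≈ 0.04978706837 × 81 / 24 ≈ 0.168031

P(X=4) ≈ 0.168031 ≈ 16.80%


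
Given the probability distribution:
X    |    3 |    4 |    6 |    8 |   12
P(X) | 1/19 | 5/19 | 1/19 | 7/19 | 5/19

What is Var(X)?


E[X] = 145/19
E[X²] = 1293/19
Var(X) = E[X²] - (E[X])² = 1293/19 - 21025/361 = 3542/361

Var(X) = 3542/361 ≈ 9.8116


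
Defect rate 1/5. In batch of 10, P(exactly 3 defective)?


Binomial: P(X=3) = C(10,3)×p^3×(1-p)^7
= 120 × 1/125 × 16384/78125 = 393216/1953125

P(X=3) = 393216/1953125 ≈ 20.13%


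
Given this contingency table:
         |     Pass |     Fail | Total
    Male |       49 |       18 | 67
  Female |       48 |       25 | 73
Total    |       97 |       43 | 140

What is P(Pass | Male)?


P(Pass | Male) = 49/(49+18) = 49/67

P(Pass|Male) = 49/67 ≈ 73.13%


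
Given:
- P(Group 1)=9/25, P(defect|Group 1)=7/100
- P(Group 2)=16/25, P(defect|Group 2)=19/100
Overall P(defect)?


P(B) = Σ P(B|Aᵢ)×P(Aᵢ)
  7/100×9/25 = 63/2500
  19/100×16/25 = 76/625
Sum = 367/2500

P(defect) = 367/2500 ≈ 14.68%


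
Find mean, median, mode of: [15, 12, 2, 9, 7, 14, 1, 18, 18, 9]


Sorted: [1, 2, 7, 9, 9, 12, 14, 15, 18, 18]
Mean = 105/10 = 21/2
Median = 21/2
Freq: {15: 1, 12: 1, 2: 1, 9: 2, 7: 1, 14: 1, 1: 1, 18: 2}
Mode: [9, 18]

Mean=21/2, Median=21/2, Mode=[9, 18]


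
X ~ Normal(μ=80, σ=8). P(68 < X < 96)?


z₁=(68-80)/8=-1.5, z₂=(96-80)/8=2.0
P = Φ(2.0) - Φ(-1.5) = 0.977250 - 0.066807 = 0.910443 ≈ 0.9104

P(68 < X < 96) ≈ 0.9104


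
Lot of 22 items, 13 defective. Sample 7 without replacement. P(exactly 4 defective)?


Hypergeometric: C(13,4)×C(9,3)/C(22,7)
= 715×84/170544 = 455/1292

P(X=4) = 455/1292 ≈ 35.22%


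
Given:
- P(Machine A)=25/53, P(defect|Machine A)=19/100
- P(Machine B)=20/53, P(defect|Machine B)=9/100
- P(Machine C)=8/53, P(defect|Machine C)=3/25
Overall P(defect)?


P(B) = Σ P(B|Aᵢ)×P(Aᵢ)
  19/100×25/53 = 19/212
  9/100×20/53 = 9/265
  3/25×8/53 = 24/1325
Sum = 751/5300

P(defect) = 751/5300 ≈ 14.17%


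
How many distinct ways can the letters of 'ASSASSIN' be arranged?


Letters: 8, freq: {'A': 2, 'S': 4, 'I': 1, 'N': 1}
8!/(2!×4!×1!×1!) = 40320/48 = 840

840


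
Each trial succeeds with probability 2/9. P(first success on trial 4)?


Geometric: P(X=4) = (1-p)^(k-1)×p = (7/9)^3×2/9 = 686/6561

P(X=4) = 686/6561 ≈ 10.46%


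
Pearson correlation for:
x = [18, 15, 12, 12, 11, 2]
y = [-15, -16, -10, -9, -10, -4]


n=6, Σx=70, Σy=-64, Σxy=-856, Σx²=962, Σy²=778
r = (6×(-856) - 70×(-64))/√((6×962 - 70²)(6×778 - (-64)²))
= -656/√(872×572) = -656/√498784 ≈ -656/706.2464 ≈ -0.9289

r ≈ -0.9289


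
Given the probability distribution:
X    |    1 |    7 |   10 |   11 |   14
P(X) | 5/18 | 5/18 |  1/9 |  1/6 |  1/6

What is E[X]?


E[X] = Σ x·P(X=x)
= (1)×(5/18) + (7)×(5/18) + (10)×(1/9) + (11)×(1/6) + (14)×(1/6)
= 15/2

E[X] = 15/2


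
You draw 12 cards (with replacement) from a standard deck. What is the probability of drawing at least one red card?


P(not a red card) = 26/52 = 1/2
P(none in 12 draws) = (1/2)^12 = 1/4096
P(≥1 red card) = 1 - 1/4096 = 4095/4096

P = 4095/4096 ≈ 99.98%


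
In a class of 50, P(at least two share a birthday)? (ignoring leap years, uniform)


P(all different) = Π(365-i)/365 for i=0..49
= 0.029626
P(match) = 1 - 0.029626 = 0.970374

P ≈ 0.9704 ≈ 97.04%


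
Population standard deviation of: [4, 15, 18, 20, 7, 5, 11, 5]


Mean = 85/8
  (4-85/8)²=2809/64
  (15-85/8)²=1225/64
  (18-85/8)²=3481/64
  (20-85/8)²=5625/64
  (7-85/8)²=841/64
  (5-85/8)²=2025/64
  (11-85/8)²=9/64
  (5-85/8)²=2025/64
Σ(x-μ)² = 2255/8
σ² = (2255/8)/8 = 2255/64

σ = √(2255/64) ≈ 5.9359


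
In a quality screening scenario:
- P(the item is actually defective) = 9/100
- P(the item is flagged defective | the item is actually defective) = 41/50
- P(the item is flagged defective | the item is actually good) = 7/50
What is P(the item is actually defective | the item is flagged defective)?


Using Bayes' theorem:
P(A|B) = P(B|A)·P(A) / P(B)

P(the item is flagged defective) = 41/50 × 9/100 + 7/50 × 91/100
= 369/5000 + 637/5000 = 503/2500

P(the item is actually defective|the item is flagged defective) = (369/5000) / (503/2500) = 369/1006

P(the item is actually defective|the item is flagged defective) = 369/1006 ≈ 36.68%


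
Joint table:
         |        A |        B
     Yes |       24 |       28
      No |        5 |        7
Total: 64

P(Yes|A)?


P(Yes|A) = 24/(24+5) = 24/29

P = 24/29 ≈ 82.76%


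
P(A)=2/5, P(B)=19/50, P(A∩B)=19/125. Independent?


P(A)×P(B) = 19/125
P(A∩B) = 19/125
Equal ✓ → Independent

Yes, independent


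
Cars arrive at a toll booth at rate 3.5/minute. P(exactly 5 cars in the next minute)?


Poisson(λ=3.5): P(X=5) = e^(-λ)×λ^k/k!
= e^(-3.5) × 3.5^5 / 5!
≈ 0.03019738342 × 525.21875 / 120 ≈ 0.132169

P(X=5) ≈ 0.132169 ≈ 13.22%


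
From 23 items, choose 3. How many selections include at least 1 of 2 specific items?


Complement: C(23,3) - C(21,3) = 1771 - 1330 = 441

441


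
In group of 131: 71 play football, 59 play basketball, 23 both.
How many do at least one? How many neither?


|A∪B| = 71+59-23 = 107
Neither = 131-107 = 24

At least one: 107; Neither: 24


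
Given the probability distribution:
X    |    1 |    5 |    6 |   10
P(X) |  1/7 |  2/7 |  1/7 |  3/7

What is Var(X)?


E[X] = 47/7
E[X²] = 387/7
Var(X) = E[X²] - (E[X])² = 387/7 - 2209/49 = 500/49

Var(X) = 500/49 ≈ 10.2041


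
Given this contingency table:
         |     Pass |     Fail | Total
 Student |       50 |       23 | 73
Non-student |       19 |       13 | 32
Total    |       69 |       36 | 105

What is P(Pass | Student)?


P(Pass | Student) = 50/(50+23) = 50/73

P(Pass|Student) = 50/73 ≈ 68.49%


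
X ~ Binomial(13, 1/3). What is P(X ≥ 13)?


P(X ≥ 13) = Σ P(X=i) for i=13..13
P(X=13) = 1/1594323
Sum = 1/1594323

P(X ≥ 13) = 1/1594323 ≈ 0.00%
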